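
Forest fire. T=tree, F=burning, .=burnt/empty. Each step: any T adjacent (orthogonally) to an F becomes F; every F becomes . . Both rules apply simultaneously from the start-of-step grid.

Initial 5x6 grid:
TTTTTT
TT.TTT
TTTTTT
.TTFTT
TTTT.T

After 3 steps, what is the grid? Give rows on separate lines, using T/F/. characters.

Step 1: 4 trees catch fire, 1 burn out
  TTTTTT
  TT.TTT
  TTTFTT
  .TF.FT
  TTTF.T
Step 2: 6 trees catch fire, 4 burn out
  TTTTTT
  TT.FTT
  TTF.FT
  .F...F
  TTF..T
Step 3: 6 trees catch fire, 6 burn out
  TTTFTT
  TT..FT
  TF...F
  ......
  TF...F

TTTFTT
TT..FT
TF...F
......
TF...F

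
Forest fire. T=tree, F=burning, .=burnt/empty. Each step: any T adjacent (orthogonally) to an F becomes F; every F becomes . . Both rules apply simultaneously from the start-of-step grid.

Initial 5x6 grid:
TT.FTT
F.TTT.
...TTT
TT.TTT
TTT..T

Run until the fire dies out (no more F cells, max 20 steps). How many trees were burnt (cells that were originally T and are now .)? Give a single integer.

Step 1: +3 fires, +2 burnt (F count now 3)
Step 2: +5 fires, +3 burnt (F count now 5)
Step 3: +2 fires, +5 burnt (F count now 2)
Step 4: +2 fires, +2 burnt (F count now 2)
Step 5: +1 fires, +2 burnt (F count now 1)
Step 6: +1 fires, +1 burnt (F count now 1)
Step 7: +0 fires, +1 burnt (F count now 0)
Fire out after step 7
Initially T: 19, now '.': 25
Total burnt (originally-T cells now '.'): 14

Answer: 14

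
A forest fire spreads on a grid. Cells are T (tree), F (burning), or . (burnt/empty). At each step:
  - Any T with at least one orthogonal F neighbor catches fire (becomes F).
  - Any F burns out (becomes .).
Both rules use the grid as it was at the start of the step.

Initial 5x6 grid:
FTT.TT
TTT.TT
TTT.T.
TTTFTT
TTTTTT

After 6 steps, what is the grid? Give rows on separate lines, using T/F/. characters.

Step 1: 5 trees catch fire, 2 burn out
  .FT.TT
  FTT.TT
  TTT.T.
  TTF.FT
  TTTFTT
Step 2: 9 trees catch fire, 5 burn out
  ..F.TT
  .FT.TT
  FTF.F.
  TF...F
  TTF.FT
Step 3: 6 trees catch fire, 9 burn out
  ....TT
  ..F.FT
  .F....
  F.....
  TF...F
Step 4: 3 trees catch fire, 6 burn out
  ....FT
  .....F
  ......
  ......
  F.....
Step 5: 1 trees catch fire, 3 burn out
  .....F
  ......
  ......
  ......
  ......
Step 6: 0 trees catch fire, 1 burn out
  ......
  ......
  ......
  ......
  ......

......
......
......
......
......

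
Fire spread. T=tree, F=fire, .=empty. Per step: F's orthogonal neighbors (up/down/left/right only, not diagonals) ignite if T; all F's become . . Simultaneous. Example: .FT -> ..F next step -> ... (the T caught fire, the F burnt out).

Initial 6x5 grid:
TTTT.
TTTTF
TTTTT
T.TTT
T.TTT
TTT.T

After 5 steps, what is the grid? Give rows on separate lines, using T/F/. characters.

Step 1: 2 trees catch fire, 1 burn out
  TTTT.
  TTTF.
  TTTTF
  T.TTT
  T.TTT
  TTT.T
Step 2: 4 trees catch fire, 2 burn out
  TTTF.
  TTF..
  TTTF.
  T.TTF
  T.TTT
  TTT.T
Step 3: 5 trees catch fire, 4 burn out
  TTF..
  TF...
  TTF..
  T.TF.
  T.TTF
  TTT.T
Step 4: 6 trees catch fire, 5 burn out
  TF...
  F....
  TF...
  T.F..
  T.TF.
  TTT.F
Step 5: 3 trees catch fire, 6 burn out
  F....
  .....
  F....
  T....
  T.F..
  TTT..

F....
.....
F....
T....
T.F..
TTT..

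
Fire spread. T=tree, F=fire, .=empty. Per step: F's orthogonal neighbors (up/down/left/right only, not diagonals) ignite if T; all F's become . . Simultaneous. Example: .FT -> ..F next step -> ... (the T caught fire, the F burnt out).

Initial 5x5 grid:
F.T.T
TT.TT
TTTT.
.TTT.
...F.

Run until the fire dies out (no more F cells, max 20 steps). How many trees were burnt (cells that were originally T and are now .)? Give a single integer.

Step 1: +2 fires, +2 burnt (F count now 2)
Step 2: +4 fires, +2 burnt (F count now 4)
Step 3: +4 fires, +4 burnt (F count now 4)
Step 4: +1 fires, +4 burnt (F count now 1)
Step 5: +1 fires, +1 burnt (F count now 1)
Step 6: +0 fires, +1 burnt (F count now 0)
Fire out after step 6
Initially T: 13, now '.': 24
Total burnt (originally-T cells now '.'): 12

Answer: 12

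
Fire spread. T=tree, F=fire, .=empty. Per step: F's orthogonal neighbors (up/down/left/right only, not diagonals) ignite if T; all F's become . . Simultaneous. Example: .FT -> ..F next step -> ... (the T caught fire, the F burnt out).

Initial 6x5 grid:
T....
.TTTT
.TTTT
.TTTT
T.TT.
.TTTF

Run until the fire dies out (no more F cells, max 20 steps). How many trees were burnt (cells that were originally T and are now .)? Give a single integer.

Step 1: +1 fires, +1 burnt (F count now 1)
Step 2: +2 fires, +1 burnt (F count now 2)
Step 3: +3 fires, +2 burnt (F count now 3)
Step 4: +3 fires, +3 burnt (F count now 3)
Step 5: +4 fires, +3 burnt (F count now 4)
Step 6: +3 fires, +4 burnt (F count now 3)
Step 7: +1 fires, +3 burnt (F count now 1)
Step 8: +0 fires, +1 burnt (F count now 0)
Fire out after step 8
Initially T: 19, now '.': 28
Total burnt (originally-T cells now '.'): 17

Answer: 17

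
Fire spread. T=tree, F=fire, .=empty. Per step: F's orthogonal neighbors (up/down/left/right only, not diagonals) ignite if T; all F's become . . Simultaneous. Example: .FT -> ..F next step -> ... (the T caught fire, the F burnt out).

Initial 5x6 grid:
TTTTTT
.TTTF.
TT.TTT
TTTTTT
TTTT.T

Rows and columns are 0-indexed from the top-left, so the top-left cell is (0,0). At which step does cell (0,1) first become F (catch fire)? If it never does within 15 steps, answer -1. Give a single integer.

Step 1: cell (0,1)='T' (+3 fires, +1 burnt)
Step 2: cell (0,1)='T' (+6 fires, +3 burnt)
Step 3: cell (0,1)='T' (+4 fires, +6 burnt)
Step 4: cell (0,1)='F' (+5 fires, +4 burnt)
  -> target ignites at step 4
Step 5: cell (0,1)='.' (+4 fires, +5 burnt)
Step 6: cell (0,1)='.' (+2 fires, +4 burnt)
Step 7: cell (0,1)='.' (+1 fires, +2 burnt)
Step 8: cell (0,1)='.' (+0 fires, +1 burnt)
  fire out at step 8

4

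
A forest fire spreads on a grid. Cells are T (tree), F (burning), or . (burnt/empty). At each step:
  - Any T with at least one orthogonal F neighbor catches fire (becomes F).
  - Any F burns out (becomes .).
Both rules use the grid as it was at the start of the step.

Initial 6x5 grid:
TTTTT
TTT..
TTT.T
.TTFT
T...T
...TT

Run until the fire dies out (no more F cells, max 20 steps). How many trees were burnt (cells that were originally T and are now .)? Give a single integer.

Step 1: +2 fires, +1 burnt (F count now 2)
Step 2: +4 fires, +2 burnt (F count now 4)
Step 3: +3 fires, +4 burnt (F count now 3)
Step 4: +4 fires, +3 burnt (F count now 4)
Step 5: +3 fires, +4 burnt (F count now 3)
Step 6: +2 fires, +3 burnt (F count now 2)
Step 7: +0 fires, +2 burnt (F count now 0)
Fire out after step 7
Initially T: 19, now '.': 29
Total burnt (originally-T cells now '.'): 18

Answer: 18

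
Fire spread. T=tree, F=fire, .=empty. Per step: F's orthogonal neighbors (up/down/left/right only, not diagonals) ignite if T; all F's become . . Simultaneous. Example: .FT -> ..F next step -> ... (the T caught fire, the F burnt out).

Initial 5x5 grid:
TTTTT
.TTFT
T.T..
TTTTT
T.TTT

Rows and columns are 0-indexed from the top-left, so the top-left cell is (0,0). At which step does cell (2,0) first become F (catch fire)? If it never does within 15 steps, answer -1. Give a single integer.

Step 1: cell (2,0)='T' (+3 fires, +1 burnt)
Step 2: cell (2,0)='T' (+4 fires, +3 burnt)
Step 3: cell (2,0)='T' (+2 fires, +4 burnt)
Step 4: cell (2,0)='T' (+4 fires, +2 burnt)
Step 5: cell (2,0)='T' (+3 fires, +4 burnt)
Step 6: cell (2,0)='F' (+3 fires, +3 burnt)
  -> target ignites at step 6
Step 7: cell (2,0)='.' (+0 fires, +3 burnt)
  fire out at step 7

6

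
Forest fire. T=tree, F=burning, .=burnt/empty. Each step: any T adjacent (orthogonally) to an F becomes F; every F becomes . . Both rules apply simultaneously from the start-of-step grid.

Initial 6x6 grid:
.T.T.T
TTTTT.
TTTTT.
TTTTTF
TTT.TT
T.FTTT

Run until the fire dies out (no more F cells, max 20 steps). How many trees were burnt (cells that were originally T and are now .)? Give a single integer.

Answer: 26

Derivation:
Step 1: +4 fires, +2 burnt (F count now 4)
Step 2: +7 fires, +4 burnt (F count now 7)
Step 3: +5 fires, +7 burnt (F count now 5)
Step 4: +5 fires, +5 burnt (F count now 5)
Step 5: +3 fires, +5 burnt (F count now 3)
Step 6: +2 fires, +3 burnt (F count now 2)
Step 7: +0 fires, +2 burnt (F count now 0)
Fire out after step 7
Initially T: 27, now '.': 35
Total burnt (originally-T cells now '.'): 26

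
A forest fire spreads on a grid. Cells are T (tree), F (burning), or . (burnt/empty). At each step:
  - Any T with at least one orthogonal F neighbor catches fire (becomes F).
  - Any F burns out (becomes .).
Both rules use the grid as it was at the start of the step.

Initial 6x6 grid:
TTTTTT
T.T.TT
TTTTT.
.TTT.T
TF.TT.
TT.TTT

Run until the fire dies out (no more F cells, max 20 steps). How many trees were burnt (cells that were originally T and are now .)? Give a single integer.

Step 1: +3 fires, +1 burnt (F count now 3)
Step 2: +3 fires, +3 burnt (F count now 3)
Step 3: +3 fires, +3 burnt (F count now 3)
Step 4: +4 fires, +3 burnt (F count now 4)
Step 5: +5 fires, +4 burnt (F count now 5)
Step 6: +4 fires, +5 burnt (F count now 4)
Step 7: +3 fires, +4 burnt (F count now 3)
Step 8: +1 fires, +3 burnt (F count now 1)
Step 9: +0 fires, +1 burnt (F count now 0)
Fire out after step 9
Initially T: 27, now '.': 35
Total burnt (originally-T cells now '.'): 26

Answer: 26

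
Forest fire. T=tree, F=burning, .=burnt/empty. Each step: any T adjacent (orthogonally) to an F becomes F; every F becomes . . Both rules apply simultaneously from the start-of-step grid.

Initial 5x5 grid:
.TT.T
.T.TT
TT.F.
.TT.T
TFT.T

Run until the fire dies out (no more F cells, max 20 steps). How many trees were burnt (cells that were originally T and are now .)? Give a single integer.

Answer: 12

Derivation:
Step 1: +4 fires, +2 burnt (F count now 4)
Step 2: +3 fires, +4 burnt (F count now 3)
Step 3: +3 fires, +3 burnt (F count now 3)
Step 4: +1 fires, +3 burnt (F count now 1)
Step 5: +1 fires, +1 burnt (F count now 1)
Step 6: +0 fires, +1 burnt (F count now 0)
Fire out after step 6
Initially T: 14, now '.': 23
Total burnt (originally-T cells now '.'): 12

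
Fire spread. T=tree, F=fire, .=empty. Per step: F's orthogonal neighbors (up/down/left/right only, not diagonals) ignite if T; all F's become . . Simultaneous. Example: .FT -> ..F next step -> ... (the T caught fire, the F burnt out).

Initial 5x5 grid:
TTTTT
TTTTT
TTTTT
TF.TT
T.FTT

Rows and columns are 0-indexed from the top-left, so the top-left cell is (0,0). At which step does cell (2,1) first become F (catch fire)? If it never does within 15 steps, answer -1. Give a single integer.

Step 1: cell (2,1)='F' (+3 fires, +2 burnt)
  -> target ignites at step 1
Step 2: cell (2,1)='.' (+6 fires, +3 burnt)
Step 3: cell (2,1)='.' (+5 fires, +6 burnt)
Step 4: cell (2,1)='.' (+4 fires, +5 burnt)
Step 5: cell (2,1)='.' (+2 fires, +4 burnt)
Step 6: cell (2,1)='.' (+1 fires, +2 burnt)
Step 7: cell (2,1)='.' (+0 fires, +1 burnt)
  fire out at step 7

1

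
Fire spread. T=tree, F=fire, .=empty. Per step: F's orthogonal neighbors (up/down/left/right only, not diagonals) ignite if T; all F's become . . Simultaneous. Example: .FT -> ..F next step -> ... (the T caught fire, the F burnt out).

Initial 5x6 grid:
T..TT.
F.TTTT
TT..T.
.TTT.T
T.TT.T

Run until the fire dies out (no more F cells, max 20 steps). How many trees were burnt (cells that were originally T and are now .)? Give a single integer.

Step 1: +2 fires, +1 burnt (F count now 2)
Step 2: +1 fires, +2 burnt (F count now 1)
Step 3: +1 fires, +1 burnt (F count now 1)
Step 4: +1 fires, +1 burnt (F count now 1)
Step 5: +2 fires, +1 burnt (F count now 2)
Step 6: +1 fires, +2 burnt (F count now 1)
Step 7: +0 fires, +1 burnt (F count now 0)
Fire out after step 7
Initially T: 18, now '.': 20
Total burnt (originally-T cells now '.'): 8

Answer: 8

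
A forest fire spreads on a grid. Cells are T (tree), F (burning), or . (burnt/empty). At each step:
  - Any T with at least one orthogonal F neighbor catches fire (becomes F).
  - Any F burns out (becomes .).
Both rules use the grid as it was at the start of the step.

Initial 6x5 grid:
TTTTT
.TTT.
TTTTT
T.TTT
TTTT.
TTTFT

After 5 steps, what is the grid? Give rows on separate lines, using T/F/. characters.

Step 1: 3 trees catch fire, 1 burn out
  TTTTT
  .TTT.
  TTTTT
  T.TTT
  TTTF.
  TTF.F
Step 2: 3 trees catch fire, 3 burn out
  TTTTT
  .TTT.
  TTTTT
  T.TFT
  TTF..
  TF...
Step 3: 5 trees catch fire, 3 burn out
  TTTTT
  .TTT.
  TTTFT
  T.F.F
  TF...
  F....
Step 4: 4 trees catch fire, 5 burn out
  TTTTT
  .TTF.
  TTF.F
  T....
  F....
  .....
Step 5: 4 trees catch fire, 4 burn out
  TTTFT
  .TF..
  TF...
  F....
  .....
  .....

TTTFT
.TF..
TF...
F....
.....
.....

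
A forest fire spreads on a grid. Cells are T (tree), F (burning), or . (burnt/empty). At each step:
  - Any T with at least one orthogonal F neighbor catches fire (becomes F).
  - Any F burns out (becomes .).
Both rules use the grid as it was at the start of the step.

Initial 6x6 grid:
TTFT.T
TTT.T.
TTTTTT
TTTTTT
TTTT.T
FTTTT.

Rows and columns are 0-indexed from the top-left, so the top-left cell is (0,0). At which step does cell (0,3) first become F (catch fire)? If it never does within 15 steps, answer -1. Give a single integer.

Step 1: cell (0,3)='F' (+5 fires, +2 burnt)
  -> target ignites at step 1
Step 2: cell (0,3)='.' (+6 fires, +5 burnt)
Step 3: cell (0,3)='.' (+8 fires, +6 burnt)
Step 4: cell (0,3)='.' (+4 fires, +8 burnt)
Step 5: cell (0,3)='.' (+3 fires, +4 burnt)
Step 6: cell (0,3)='.' (+1 fires, +3 burnt)
Step 7: cell (0,3)='.' (+1 fires, +1 burnt)
Step 8: cell (0,3)='.' (+0 fires, +1 burnt)
  fire out at step 8

1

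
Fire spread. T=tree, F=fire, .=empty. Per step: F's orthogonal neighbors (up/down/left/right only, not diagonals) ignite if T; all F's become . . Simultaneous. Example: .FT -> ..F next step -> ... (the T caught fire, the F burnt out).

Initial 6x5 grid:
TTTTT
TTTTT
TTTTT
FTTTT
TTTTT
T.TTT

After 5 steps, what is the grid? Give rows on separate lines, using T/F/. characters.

Step 1: 3 trees catch fire, 1 burn out
  TTTTT
  TTTTT
  FTTTT
  .FTTT
  FTTTT
  T.TTT
Step 2: 5 trees catch fire, 3 burn out
  TTTTT
  FTTTT
  .FTTT
  ..FTT
  .FTTT
  F.TTT
Step 3: 5 trees catch fire, 5 burn out
  FTTTT
  .FTTT
  ..FTT
  ...FT
  ..FTT
  ..TTT
Step 4: 6 trees catch fire, 5 burn out
  .FTTT
  ..FTT
  ...FT
  ....F
  ...FT
  ..FTT
Step 5: 5 trees catch fire, 6 burn out
  ..FTT
  ...FT
  ....F
  .....
  ....F
  ...FT

..FTT
...FT
....F
.....
....F
...FT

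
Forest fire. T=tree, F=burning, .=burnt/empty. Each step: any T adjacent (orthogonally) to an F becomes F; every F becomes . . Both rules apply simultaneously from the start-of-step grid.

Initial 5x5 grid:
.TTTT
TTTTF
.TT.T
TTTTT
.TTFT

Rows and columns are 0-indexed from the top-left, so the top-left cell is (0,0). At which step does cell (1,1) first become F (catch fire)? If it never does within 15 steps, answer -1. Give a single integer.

Step 1: cell (1,1)='T' (+6 fires, +2 burnt)
Step 2: cell (1,1)='T' (+5 fires, +6 burnt)
Step 3: cell (1,1)='F' (+4 fires, +5 burnt)
  -> target ignites at step 3
Step 4: cell (1,1)='.' (+4 fires, +4 burnt)
Step 5: cell (1,1)='.' (+0 fires, +4 burnt)
  fire out at step 5

3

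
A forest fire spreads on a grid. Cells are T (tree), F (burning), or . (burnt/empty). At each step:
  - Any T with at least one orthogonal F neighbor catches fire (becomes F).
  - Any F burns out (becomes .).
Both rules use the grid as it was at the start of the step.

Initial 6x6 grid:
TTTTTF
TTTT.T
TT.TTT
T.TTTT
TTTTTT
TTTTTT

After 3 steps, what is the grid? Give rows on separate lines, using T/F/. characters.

Step 1: 2 trees catch fire, 1 burn out
  TTTTF.
  TTTT.F
  TT.TTT
  T.TTTT
  TTTTTT
  TTTTTT
Step 2: 2 trees catch fire, 2 burn out
  TTTF..
  TTTT..
  TT.TTF
  T.TTTT
  TTTTTT
  TTTTTT
Step 3: 4 trees catch fire, 2 burn out
  TTF...
  TTTF..
  TT.TF.
  T.TTTF
  TTTTTT
  TTTTTT

TTF...
TTTF..
TT.TF.
T.TTTF
TTTTTT
TTTTTT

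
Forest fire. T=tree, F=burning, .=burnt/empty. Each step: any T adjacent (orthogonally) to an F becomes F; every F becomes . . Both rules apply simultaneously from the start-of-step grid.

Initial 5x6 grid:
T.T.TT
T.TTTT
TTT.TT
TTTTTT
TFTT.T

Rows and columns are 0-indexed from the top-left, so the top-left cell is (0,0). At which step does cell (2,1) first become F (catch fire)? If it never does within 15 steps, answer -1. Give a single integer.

Step 1: cell (2,1)='T' (+3 fires, +1 burnt)
Step 2: cell (2,1)='F' (+4 fires, +3 burnt)
  -> target ignites at step 2
Step 3: cell (2,1)='.' (+3 fires, +4 burnt)
Step 4: cell (2,1)='.' (+3 fires, +3 burnt)
Step 5: cell (2,1)='.' (+5 fires, +3 burnt)
Step 6: cell (2,1)='.' (+3 fires, +5 burnt)
Step 7: cell (2,1)='.' (+2 fires, +3 burnt)
Step 8: cell (2,1)='.' (+1 fires, +2 burnt)
Step 9: cell (2,1)='.' (+0 fires, +1 burnt)
  fire out at step 9

2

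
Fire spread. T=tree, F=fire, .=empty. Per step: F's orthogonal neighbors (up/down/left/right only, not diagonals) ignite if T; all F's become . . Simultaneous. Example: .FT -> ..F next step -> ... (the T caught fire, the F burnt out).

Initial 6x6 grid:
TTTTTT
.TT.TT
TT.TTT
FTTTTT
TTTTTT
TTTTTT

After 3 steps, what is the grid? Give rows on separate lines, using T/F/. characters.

Step 1: 3 trees catch fire, 1 burn out
  TTTTTT
  .TT.TT
  FT.TTT
  .FTTTT
  FTTTTT
  TTTTTT
Step 2: 4 trees catch fire, 3 burn out
  TTTTTT
  .TT.TT
  .F.TTT
  ..FTTT
  .FTTTT
  FTTTTT
Step 3: 4 trees catch fire, 4 burn out
  TTTTTT
  .FT.TT
  ...TTT
  ...FTT
  ..FTTT
  .FTTTT

TTTTTT
.FT.TT
...TTT
...FTT
..FTTT
.FTTTT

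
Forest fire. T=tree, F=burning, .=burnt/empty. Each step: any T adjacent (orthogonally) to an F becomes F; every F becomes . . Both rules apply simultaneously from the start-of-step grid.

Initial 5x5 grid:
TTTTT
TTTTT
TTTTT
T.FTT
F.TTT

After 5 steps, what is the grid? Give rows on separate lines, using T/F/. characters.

Step 1: 4 trees catch fire, 2 burn out
  TTTTT
  TTTTT
  TTFTT
  F..FT
  ..FTT
Step 2: 6 trees catch fire, 4 burn out
  TTTTT
  TTFTT
  FF.FT
  ....F
  ...FT
Step 3: 6 trees catch fire, 6 burn out
  TTFTT
  FF.FT
  ....F
  .....
  ....F
Step 4: 4 trees catch fire, 6 burn out
  FF.FT
  ....F
  .....
  .....
  .....
Step 5: 1 trees catch fire, 4 burn out
  ....F
  .....
  .....
  .....
  .....

....F
.....
.....
.....
.....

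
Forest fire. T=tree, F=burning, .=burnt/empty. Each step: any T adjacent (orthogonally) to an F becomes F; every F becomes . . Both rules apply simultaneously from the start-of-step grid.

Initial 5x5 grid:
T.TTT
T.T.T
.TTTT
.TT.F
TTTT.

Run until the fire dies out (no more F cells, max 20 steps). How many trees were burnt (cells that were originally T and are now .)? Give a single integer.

Step 1: +1 fires, +1 burnt (F count now 1)
Step 2: +2 fires, +1 burnt (F count now 2)
Step 3: +2 fires, +2 burnt (F count now 2)
Step 4: +4 fires, +2 burnt (F count now 4)
Step 5: +3 fires, +4 burnt (F count now 3)
Step 6: +2 fires, +3 burnt (F count now 2)
Step 7: +1 fires, +2 burnt (F count now 1)
Step 8: +0 fires, +1 burnt (F count now 0)
Fire out after step 8
Initially T: 17, now '.': 23
Total burnt (originally-T cells now '.'): 15

Answer: 15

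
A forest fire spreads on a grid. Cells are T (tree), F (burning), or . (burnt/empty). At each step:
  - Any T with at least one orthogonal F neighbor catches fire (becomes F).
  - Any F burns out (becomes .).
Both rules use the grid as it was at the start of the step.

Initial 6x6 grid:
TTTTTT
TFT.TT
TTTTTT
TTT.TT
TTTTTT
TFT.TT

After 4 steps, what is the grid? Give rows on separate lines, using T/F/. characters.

Step 1: 7 trees catch fire, 2 burn out
  TFTTTT
  F.F.TT
  TFTTTT
  TTT.TT
  TFTTTT
  F.F.TT
Step 2: 7 trees catch fire, 7 burn out
  F.FTTT
  ....TT
  F.FTTT
  TFT.TT
  F.FTTT
  ....TT
Step 3: 5 trees catch fire, 7 burn out
  ...FTT
  ....TT
  ...FTT
  F.F.TT
  ...FTT
  ....TT
Step 4: 3 trees catch fire, 5 burn out
  ....FT
  ....TT
  ....FT
  ....TT
  ....FT
  ....TT

....FT
....TT
....FT
....TT
....FT
....TT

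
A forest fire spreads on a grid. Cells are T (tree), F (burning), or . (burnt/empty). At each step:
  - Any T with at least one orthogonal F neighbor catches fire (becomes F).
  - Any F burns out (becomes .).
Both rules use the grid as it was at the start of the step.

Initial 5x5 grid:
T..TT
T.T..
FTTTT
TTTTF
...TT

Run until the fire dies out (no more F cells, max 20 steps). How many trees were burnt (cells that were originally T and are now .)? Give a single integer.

Step 1: +6 fires, +2 burnt (F count now 6)
Step 2: +6 fires, +6 burnt (F count now 6)
Step 3: +1 fires, +6 burnt (F count now 1)
Step 4: +0 fires, +1 burnt (F count now 0)
Fire out after step 4
Initially T: 15, now '.': 23
Total burnt (originally-T cells now '.'): 13

Answer: 13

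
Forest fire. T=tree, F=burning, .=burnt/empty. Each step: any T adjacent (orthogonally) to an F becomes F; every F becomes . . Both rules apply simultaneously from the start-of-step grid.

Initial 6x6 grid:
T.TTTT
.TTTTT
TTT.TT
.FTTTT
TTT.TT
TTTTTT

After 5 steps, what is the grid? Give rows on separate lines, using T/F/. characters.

Step 1: 3 trees catch fire, 1 burn out
  T.TTTT
  .TTTTT
  TFT.TT
  ..FTTT
  TFT.TT
  TTTTTT
Step 2: 7 trees catch fire, 3 burn out
  T.TTTT
  .FTTTT
  F.F.TT
  ...FTT
  F.F.TT
  TFTTTT
Step 3: 4 trees catch fire, 7 burn out
  T.TTTT
  ..FTTT
  ....TT
  ....FT
  ....TT
  F.FTTT
Step 4: 6 trees catch fire, 4 burn out
  T.FTTT
  ...FTT
  ....FT
  .....F
  ....FT
  ...FTT
Step 5: 5 trees catch fire, 6 burn out
  T..FTT
  ....FT
  .....F
  ......
  .....F
  ....FT

T..FTT
....FT
.....F
......
.....F
....FT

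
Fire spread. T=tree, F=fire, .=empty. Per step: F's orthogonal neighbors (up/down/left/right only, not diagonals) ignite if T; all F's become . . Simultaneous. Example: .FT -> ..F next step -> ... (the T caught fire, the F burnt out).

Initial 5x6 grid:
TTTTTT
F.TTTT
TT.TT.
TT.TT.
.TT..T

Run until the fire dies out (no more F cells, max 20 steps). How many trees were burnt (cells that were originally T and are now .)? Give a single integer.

Answer: 20

Derivation:
Step 1: +2 fires, +1 burnt (F count now 2)
Step 2: +3 fires, +2 burnt (F count now 3)
Step 3: +2 fires, +3 burnt (F count now 2)
Step 4: +3 fires, +2 burnt (F count now 3)
Step 5: +3 fires, +3 burnt (F count now 3)
Step 6: +3 fires, +3 burnt (F count now 3)
Step 7: +3 fires, +3 burnt (F count now 3)
Step 8: +1 fires, +3 burnt (F count now 1)
Step 9: +0 fires, +1 burnt (F count now 0)
Fire out after step 9
Initially T: 21, now '.': 29
Total burnt (originally-T cells now '.'): 20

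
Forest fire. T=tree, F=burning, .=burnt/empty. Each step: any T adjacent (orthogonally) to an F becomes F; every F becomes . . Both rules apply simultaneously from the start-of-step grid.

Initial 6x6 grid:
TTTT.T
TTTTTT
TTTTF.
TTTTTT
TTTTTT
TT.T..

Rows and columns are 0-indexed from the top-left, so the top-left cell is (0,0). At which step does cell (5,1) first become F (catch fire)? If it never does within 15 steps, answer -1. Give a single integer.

Step 1: cell (5,1)='T' (+3 fires, +1 burnt)
Step 2: cell (5,1)='T' (+6 fires, +3 burnt)
Step 3: cell (5,1)='T' (+7 fires, +6 burnt)
Step 4: cell (5,1)='T' (+6 fires, +7 burnt)
Step 5: cell (5,1)='T' (+4 fires, +6 burnt)
Step 6: cell (5,1)='F' (+3 fires, +4 burnt)
  -> target ignites at step 6
Step 7: cell (5,1)='.' (+1 fires, +3 burnt)
Step 8: cell (5,1)='.' (+0 fires, +1 burnt)
  fire out at step 8

6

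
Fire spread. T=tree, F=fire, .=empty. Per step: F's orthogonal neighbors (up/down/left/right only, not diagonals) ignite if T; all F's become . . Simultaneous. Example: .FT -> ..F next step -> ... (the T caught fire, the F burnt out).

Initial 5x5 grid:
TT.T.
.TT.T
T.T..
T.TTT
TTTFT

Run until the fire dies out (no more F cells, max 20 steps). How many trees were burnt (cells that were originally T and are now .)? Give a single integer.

Answer: 14

Derivation:
Step 1: +3 fires, +1 burnt (F count now 3)
Step 2: +3 fires, +3 burnt (F count now 3)
Step 3: +2 fires, +3 burnt (F count now 2)
Step 4: +2 fires, +2 burnt (F count now 2)
Step 5: +2 fires, +2 burnt (F count now 2)
Step 6: +1 fires, +2 burnt (F count now 1)
Step 7: +1 fires, +1 burnt (F count now 1)
Step 8: +0 fires, +1 burnt (F count now 0)
Fire out after step 8
Initially T: 16, now '.': 23
Total burnt (originally-T cells now '.'): 14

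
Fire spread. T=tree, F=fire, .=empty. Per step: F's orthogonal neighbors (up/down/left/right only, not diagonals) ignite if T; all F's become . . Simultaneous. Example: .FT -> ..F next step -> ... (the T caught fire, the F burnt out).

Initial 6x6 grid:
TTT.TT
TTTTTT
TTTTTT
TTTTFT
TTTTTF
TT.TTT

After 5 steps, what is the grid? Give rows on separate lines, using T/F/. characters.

Step 1: 5 trees catch fire, 2 burn out
  TTT.TT
  TTTTTT
  TTTTFT
  TTTF.F
  TTTTF.
  TT.TTF
Step 2: 6 trees catch fire, 5 burn out
  TTT.TT
  TTTTFT
  TTTF.F
  TTF...
  TTTF..
  TT.TF.
Step 3: 7 trees catch fire, 6 burn out
  TTT.FT
  TTTF.F
  TTF...
  TF....
  TTF...
  TT.F..
Step 4: 5 trees catch fire, 7 burn out
  TTT..F
  TTF...
  TF....
  F.....
  TF....
  TT....
Step 5: 5 trees catch fire, 5 burn out
  TTF...
  TF....
  F.....
  ......
  F.....
  TF....

TTF...
TF....
F.....
......
F.....
TF....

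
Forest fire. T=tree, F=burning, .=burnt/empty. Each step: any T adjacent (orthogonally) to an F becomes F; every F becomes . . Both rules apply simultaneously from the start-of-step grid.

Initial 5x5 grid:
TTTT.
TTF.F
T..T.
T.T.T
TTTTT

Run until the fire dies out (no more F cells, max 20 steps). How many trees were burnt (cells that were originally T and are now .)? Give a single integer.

Step 1: +2 fires, +2 burnt (F count now 2)
Step 2: +3 fires, +2 burnt (F count now 3)
Step 3: +2 fires, +3 burnt (F count now 2)
Step 4: +1 fires, +2 burnt (F count now 1)
Step 5: +1 fires, +1 burnt (F count now 1)
Step 6: +1 fires, +1 burnt (F count now 1)
Step 7: +1 fires, +1 burnt (F count now 1)
Step 8: +2 fires, +1 burnt (F count now 2)
Step 9: +1 fires, +2 burnt (F count now 1)
Step 10: +1 fires, +1 burnt (F count now 1)
Step 11: +0 fires, +1 burnt (F count now 0)
Fire out after step 11
Initially T: 16, now '.': 24
Total burnt (originally-T cells now '.'): 15

Answer: 15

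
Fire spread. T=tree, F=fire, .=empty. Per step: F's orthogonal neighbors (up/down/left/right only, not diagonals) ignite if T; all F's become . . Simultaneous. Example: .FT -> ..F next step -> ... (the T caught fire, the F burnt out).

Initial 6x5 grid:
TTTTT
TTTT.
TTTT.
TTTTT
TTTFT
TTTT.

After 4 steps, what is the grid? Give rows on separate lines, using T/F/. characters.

Step 1: 4 trees catch fire, 1 burn out
  TTTTT
  TTTT.
  TTTT.
  TTTFT
  TTF.F
  TTTF.
Step 2: 5 trees catch fire, 4 burn out
  TTTTT
  TTTT.
  TTTF.
  TTF.F
  TF...
  TTF..
Step 3: 5 trees catch fire, 5 burn out
  TTTTT
  TTTF.
  TTF..
  TF...
  F....
  TF...
Step 4: 5 trees catch fire, 5 burn out
  TTTFT
  TTF..
  TF...
  F....
  .....
  F....

TTTFT
TTF..
TF...
F....
.....
F....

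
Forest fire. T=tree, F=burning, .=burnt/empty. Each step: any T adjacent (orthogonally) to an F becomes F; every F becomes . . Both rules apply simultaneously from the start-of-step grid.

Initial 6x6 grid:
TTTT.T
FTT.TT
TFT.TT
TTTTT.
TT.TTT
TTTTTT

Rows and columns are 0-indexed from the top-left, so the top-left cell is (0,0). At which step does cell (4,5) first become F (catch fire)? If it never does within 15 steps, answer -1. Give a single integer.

Step 1: cell (4,5)='T' (+5 fires, +2 burnt)
Step 2: cell (4,5)='T' (+5 fires, +5 burnt)
Step 3: cell (4,5)='T' (+4 fires, +5 burnt)
Step 4: cell (4,5)='T' (+5 fires, +4 burnt)
Step 5: cell (4,5)='T' (+3 fires, +5 burnt)
Step 6: cell (4,5)='F' (+4 fires, +3 burnt)
  -> target ignites at step 6
Step 7: cell (4,5)='.' (+2 fires, +4 burnt)
Step 8: cell (4,5)='.' (+1 fires, +2 burnt)
Step 9: cell (4,5)='.' (+0 fires, +1 burnt)
  fire out at step 9

6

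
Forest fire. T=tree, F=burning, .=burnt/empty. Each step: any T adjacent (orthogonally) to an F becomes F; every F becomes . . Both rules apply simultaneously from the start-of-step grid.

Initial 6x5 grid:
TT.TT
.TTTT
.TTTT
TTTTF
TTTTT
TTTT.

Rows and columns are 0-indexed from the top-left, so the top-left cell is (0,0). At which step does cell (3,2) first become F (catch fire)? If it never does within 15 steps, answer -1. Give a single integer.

Step 1: cell (3,2)='T' (+3 fires, +1 burnt)
Step 2: cell (3,2)='F' (+4 fires, +3 burnt)
  -> target ignites at step 2
Step 3: cell (3,2)='.' (+6 fires, +4 burnt)
Step 4: cell (3,2)='.' (+6 fires, +6 burnt)
Step 5: cell (3,2)='.' (+3 fires, +6 burnt)
Step 6: cell (3,2)='.' (+2 fires, +3 burnt)
Step 7: cell (3,2)='.' (+1 fires, +2 burnt)
Step 8: cell (3,2)='.' (+0 fires, +1 burnt)
  fire out at step 8

2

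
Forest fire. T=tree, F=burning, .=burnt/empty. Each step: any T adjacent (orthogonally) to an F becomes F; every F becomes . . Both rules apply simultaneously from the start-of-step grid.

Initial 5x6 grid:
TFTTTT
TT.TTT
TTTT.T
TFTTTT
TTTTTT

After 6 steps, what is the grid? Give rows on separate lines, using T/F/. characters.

Step 1: 7 trees catch fire, 2 burn out
  F.FTTT
  TF.TTT
  TFTT.T
  F.FTTT
  TFTTTT
Step 2: 7 trees catch fire, 7 burn out
  ...FTT
  F..TTT
  F.FT.T
  ...FTT
  F.FTTT
Step 3: 5 trees catch fire, 7 burn out
  ....FT
  ...FTT
  ...F.T
  ....FT
  ...FTT
Step 4: 4 trees catch fire, 5 burn out
  .....F
  ....FT
  .....T
  .....F
  ....FT
Step 5: 3 trees catch fire, 4 burn out
  ......
  .....F
  .....F
  ......
  .....F
Step 6: 0 trees catch fire, 3 burn out
  ......
  ......
  ......
  ......
  ......

......
......
......
......
......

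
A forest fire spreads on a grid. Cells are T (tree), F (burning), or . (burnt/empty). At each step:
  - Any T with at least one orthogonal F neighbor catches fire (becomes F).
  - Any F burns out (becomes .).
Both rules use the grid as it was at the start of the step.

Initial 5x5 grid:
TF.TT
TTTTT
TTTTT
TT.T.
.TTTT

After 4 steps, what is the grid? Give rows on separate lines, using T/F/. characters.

Step 1: 2 trees catch fire, 1 burn out
  F..TT
  TFTTT
  TTTTT
  TT.T.
  .TTTT
Step 2: 3 trees catch fire, 2 burn out
  ...TT
  F.FTT
  TFTTT
  TT.T.
  .TTTT
Step 3: 4 trees catch fire, 3 burn out
  ...TT
  ...FT
  F.FTT
  TF.T.
  .TTTT
Step 4: 5 trees catch fire, 4 burn out
  ...FT
  ....F
  ...FT
  F..T.
  .FTTT

...FT
....F
...FT
F..T.
.FTTT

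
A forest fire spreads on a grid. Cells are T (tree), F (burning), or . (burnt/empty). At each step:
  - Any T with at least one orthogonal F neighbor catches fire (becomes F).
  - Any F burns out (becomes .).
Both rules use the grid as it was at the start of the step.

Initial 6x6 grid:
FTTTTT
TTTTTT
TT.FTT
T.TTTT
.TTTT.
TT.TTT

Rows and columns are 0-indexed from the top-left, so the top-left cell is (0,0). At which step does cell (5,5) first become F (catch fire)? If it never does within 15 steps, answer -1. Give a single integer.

Step 1: cell (5,5)='T' (+5 fires, +2 burnt)
Step 2: cell (5,5)='T' (+10 fires, +5 burnt)
Step 3: cell (5,5)='T' (+8 fires, +10 burnt)
Step 4: cell (5,5)='T' (+3 fires, +8 burnt)
Step 5: cell (5,5)='F' (+2 fires, +3 burnt)
  -> target ignites at step 5
Step 6: cell (5,5)='.' (+1 fires, +2 burnt)
Step 7: cell (5,5)='.' (+0 fires, +1 burnt)
  fire out at step 7

5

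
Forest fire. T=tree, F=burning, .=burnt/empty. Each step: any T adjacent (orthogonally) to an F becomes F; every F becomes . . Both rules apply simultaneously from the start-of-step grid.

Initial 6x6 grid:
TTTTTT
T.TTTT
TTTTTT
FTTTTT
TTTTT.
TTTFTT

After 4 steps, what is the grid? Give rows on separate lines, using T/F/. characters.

Step 1: 6 trees catch fire, 2 burn out
  TTTTTT
  T.TTTT
  FTTTTT
  .FTTTT
  FTTFT.
  TTF.FT
Step 2: 10 trees catch fire, 6 burn out
  TTTTTT
  F.TTTT
  .FTTTT
  ..FFTT
  .FF.F.
  FF...F
Step 3: 4 trees catch fire, 10 burn out
  FTTTTT
  ..TTTT
  ..FFTT
  ....FT
  ......
  ......
Step 4: 5 trees catch fire, 4 burn out
  .FTTTT
  ..FFTT
  ....FT
  .....F
  ......
  ......

.FTTTT
..FFTT
....FT
.....F
......
......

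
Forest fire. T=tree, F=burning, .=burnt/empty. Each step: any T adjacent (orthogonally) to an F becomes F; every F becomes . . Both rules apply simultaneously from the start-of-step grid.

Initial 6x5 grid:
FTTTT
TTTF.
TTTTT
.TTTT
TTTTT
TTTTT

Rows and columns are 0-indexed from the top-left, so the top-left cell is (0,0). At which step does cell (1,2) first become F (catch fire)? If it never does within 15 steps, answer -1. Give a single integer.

Step 1: cell (1,2)='F' (+5 fires, +2 burnt)
  -> target ignites at step 1
Step 2: cell (1,2)='.' (+7 fires, +5 burnt)
Step 3: cell (1,2)='.' (+4 fires, +7 burnt)
Step 4: cell (1,2)='.' (+4 fires, +4 burnt)
Step 5: cell (1,2)='.' (+3 fires, +4 burnt)
Step 6: cell (1,2)='.' (+2 fires, +3 burnt)
Step 7: cell (1,2)='.' (+1 fires, +2 burnt)
Step 8: cell (1,2)='.' (+0 fires, +1 burnt)
  fire out at step 8

1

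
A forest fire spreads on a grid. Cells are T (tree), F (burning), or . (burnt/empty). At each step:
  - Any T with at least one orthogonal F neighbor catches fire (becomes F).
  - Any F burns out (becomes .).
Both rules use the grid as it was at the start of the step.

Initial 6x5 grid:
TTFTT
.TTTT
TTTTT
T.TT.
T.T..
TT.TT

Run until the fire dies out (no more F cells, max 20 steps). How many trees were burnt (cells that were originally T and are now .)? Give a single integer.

Step 1: +3 fires, +1 burnt (F count now 3)
Step 2: +5 fires, +3 burnt (F count now 5)
Step 3: +4 fires, +5 burnt (F count now 4)
Step 4: +4 fires, +4 burnt (F count now 4)
Step 5: +1 fires, +4 burnt (F count now 1)
Step 6: +1 fires, +1 burnt (F count now 1)
Step 7: +1 fires, +1 burnt (F count now 1)
Step 8: +1 fires, +1 burnt (F count now 1)
Step 9: +0 fires, +1 burnt (F count now 0)
Fire out after step 9
Initially T: 22, now '.': 28
Total burnt (originally-T cells now '.'): 20

Answer: 20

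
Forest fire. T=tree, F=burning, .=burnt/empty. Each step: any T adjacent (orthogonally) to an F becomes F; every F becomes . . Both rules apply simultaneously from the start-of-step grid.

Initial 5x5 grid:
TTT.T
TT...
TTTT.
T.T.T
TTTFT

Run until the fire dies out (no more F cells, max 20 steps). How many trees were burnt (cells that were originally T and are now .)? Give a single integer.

Answer: 16

Derivation:
Step 1: +2 fires, +1 burnt (F count now 2)
Step 2: +3 fires, +2 burnt (F count now 3)
Step 3: +2 fires, +3 burnt (F count now 2)
Step 4: +3 fires, +2 burnt (F count now 3)
Step 5: +2 fires, +3 burnt (F count now 2)
Step 6: +2 fires, +2 burnt (F count now 2)
Step 7: +2 fires, +2 burnt (F count now 2)
Step 8: +0 fires, +2 burnt (F count now 0)
Fire out after step 8
Initially T: 17, now '.': 24
Total burnt (originally-T cells now '.'): 16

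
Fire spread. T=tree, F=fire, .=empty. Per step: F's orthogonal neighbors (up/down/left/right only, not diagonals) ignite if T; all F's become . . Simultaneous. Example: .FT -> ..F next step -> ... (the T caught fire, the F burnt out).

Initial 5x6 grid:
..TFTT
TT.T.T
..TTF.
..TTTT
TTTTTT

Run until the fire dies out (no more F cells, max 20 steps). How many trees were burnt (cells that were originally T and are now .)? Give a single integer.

Step 1: +5 fires, +2 burnt (F count now 5)
Step 2: +5 fires, +5 burnt (F count now 5)
Step 3: +4 fires, +5 burnt (F count now 4)
Step 4: +1 fires, +4 burnt (F count now 1)
Step 5: +1 fires, +1 burnt (F count now 1)
Step 6: +1 fires, +1 burnt (F count now 1)
Step 7: +0 fires, +1 burnt (F count now 0)
Fire out after step 7
Initially T: 19, now '.': 28
Total burnt (originally-T cells now '.'): 17

Answer: 17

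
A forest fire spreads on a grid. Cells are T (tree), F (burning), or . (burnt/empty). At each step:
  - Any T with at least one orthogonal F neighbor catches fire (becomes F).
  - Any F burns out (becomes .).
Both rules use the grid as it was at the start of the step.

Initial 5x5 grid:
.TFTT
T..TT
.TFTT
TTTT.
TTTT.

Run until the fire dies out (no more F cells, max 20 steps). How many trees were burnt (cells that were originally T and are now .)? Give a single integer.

Step 1: +5 fires, +2 burnt (F count now 5)
Step 2: +6 fires, +5 burnt (F count now 6)
Step 3: +4 fires, +6 burnt (F count now 4)
Step 4: +1 fires, +4 burnt (F count now 1)
Step 5: +0 fires, +1 burnt (F count now 0)
Fire out after step 5
Initially T: 17, now '.': 24
Total burnt (originally-T cells now '.'): 16

Answer: 16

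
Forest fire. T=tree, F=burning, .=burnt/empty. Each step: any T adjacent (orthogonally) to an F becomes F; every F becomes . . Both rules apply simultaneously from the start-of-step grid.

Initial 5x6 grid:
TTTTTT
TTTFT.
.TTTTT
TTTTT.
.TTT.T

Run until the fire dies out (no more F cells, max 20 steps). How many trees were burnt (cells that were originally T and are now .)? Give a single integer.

Answer: 23

Derivation:
Step 1: +4 fires, +1 burnt (F count now 4)
Step 2: +6 fires, +4 burnt (F count now 6)
Step 3: +8 fires, +6 burnt (F count now 8)
Step 4: +3 fires, +8 burnt (F count now 3)
Step 5: +2 fires, +3 burnt (F count now 2)
Step 6: +0 fires, +2 burnt (F count now 0)
Fire out after step 6
Initially T: 24, now '.': 29
Total burnt (originally-T cells now '.'): 23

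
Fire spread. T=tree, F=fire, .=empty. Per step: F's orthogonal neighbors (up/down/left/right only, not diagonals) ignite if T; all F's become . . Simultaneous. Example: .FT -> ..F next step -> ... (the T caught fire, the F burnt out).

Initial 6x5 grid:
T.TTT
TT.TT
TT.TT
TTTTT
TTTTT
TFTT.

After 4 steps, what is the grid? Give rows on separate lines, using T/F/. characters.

Step 1: 3 trees catch fire, 1 burn out
  T.TTT
  TT.TT
  TT.TT
  TTTTT
  TFTTT
  F.FT.
Step 2: 4 trees catch fire, 3 burn out
  T.TTT
  TT.TT
  TT.TT
  TFTTT
  F.FTT
  ...F.
Step 3: 4 trees catch fire, 4 burn out
  T.TTT
  TT.TT
  TF.TT
  F.FTT
  ...FT
  .....
Step 4: 4 trees catch fire, 4 burn out
  T.TTT
  TF.TT
  F..TT
  ...FT
  ....F
  .....

T.TTT
TF.TT
F..TT
...FT
....F
.....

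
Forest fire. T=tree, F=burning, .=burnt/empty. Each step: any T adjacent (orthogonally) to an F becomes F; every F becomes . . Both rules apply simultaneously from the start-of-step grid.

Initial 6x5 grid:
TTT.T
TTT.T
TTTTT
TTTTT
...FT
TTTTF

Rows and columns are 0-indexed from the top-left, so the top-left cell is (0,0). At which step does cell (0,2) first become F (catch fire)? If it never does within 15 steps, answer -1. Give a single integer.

Step 1: cell (0,2)='T' (+3 fires, +2 burnt)
Step 2: cell (0,2)='T' (+4 fires, +3 burnt)
Step 3: cell (0,2)='T' (+4 fires, +4 burnt)
Step 4: cell (0,2)='T' (+5 fires, +4 burnt)
Step 5: cell (0,2)='F' (+4 fires, +5 burnt)
  -> target ignites at step 5
Step 6: cell (0,2)='.' (+2 fires, +4 burnt)
Step 7: cell (0,2)='.' (+1 fires, +2 burnt)
Step 8: cell (0,2)='.' (+0 fires, +1 burnt)
  fire out at step 8

5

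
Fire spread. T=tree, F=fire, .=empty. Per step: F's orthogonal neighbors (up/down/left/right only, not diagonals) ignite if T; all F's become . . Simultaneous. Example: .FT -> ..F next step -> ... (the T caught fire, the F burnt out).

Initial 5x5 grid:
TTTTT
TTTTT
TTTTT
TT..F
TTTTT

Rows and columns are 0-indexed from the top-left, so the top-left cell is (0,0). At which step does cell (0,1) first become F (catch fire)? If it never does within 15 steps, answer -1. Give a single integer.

Step 1: cell (0,1)='T' (+2 fires, +1 burnt)
Step 2: cell (0,1)='T' (+3 fires, +2 burnt)
Step 3: cell (0,1)='T' (+4 fires, +3 burnt)
Step 4: cell (0,1)='T' (+4 fires, +4 burnt)
Step 5: cell (0,1)='T' (+5 fires, +4 burnt)
Step 6: cell (0,1)='F' (+3 fires, +5 burnt)
  -> target ignites at step 6
Step 7: cell (0,1)='.' (+1 fires, +3 burnt)
Step 8: cell (0,1)='.' (+0 fires, +1 burnt)
  fire out at step 8

6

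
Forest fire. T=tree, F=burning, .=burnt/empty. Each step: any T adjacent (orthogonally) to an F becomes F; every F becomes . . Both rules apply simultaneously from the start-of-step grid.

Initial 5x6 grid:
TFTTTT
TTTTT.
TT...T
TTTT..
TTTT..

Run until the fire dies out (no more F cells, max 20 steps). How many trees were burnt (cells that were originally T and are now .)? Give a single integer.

Step 1: +3 fires, +1 burnt (F count now 3)
Step 2: +4 fires, +3 burnt (F count now 4)
Step 3: +4 fires, +4 burnt (F count now 4)
Step 4: +5 fires, +4 burnt (F count now 5)
Step 5: +3 fires, +5 burnt (F count now 3)
Step 6: +1 fires, +3 burnt (F count now 1)
Step 7: +0 fires, +1 burnt (F count now 0)
Fire out after step 7
Initially T: 21, now '.': 29
Total burnt (originally-T cells now '.'): 20

Answer: 20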